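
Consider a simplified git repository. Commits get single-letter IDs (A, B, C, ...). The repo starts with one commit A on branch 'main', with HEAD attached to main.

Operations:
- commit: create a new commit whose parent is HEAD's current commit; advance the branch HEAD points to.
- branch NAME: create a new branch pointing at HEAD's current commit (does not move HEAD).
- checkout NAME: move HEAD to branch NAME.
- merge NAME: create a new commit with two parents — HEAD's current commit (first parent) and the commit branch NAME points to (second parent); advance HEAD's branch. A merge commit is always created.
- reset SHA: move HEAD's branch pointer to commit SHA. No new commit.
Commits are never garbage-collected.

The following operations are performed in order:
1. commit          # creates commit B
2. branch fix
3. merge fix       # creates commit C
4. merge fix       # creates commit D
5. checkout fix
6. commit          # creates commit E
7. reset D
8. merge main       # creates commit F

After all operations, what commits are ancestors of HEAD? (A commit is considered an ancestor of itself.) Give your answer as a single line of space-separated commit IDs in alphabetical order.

After op 1 (commit): HEAD=main@B [main=B]
After op 2 (branch): HEAD=main@B [fix=B main=B]
After op 3 (merge): HEAD=main@C [fix=B main=C]
After op 4 (merge): HEAD=main@D [fix=B main=D]
After op 5 (checkout): HEAD=fix@B [fix=B main=D]
After op 6 (commit): HEAD=fix@E [fix=E main=D]
After op 7 (reset): HEAD=fix@D [fix=D main=D]
After op 8 (merge): HEAD=fix@F [fix=F main=D]

Answer: A B C D F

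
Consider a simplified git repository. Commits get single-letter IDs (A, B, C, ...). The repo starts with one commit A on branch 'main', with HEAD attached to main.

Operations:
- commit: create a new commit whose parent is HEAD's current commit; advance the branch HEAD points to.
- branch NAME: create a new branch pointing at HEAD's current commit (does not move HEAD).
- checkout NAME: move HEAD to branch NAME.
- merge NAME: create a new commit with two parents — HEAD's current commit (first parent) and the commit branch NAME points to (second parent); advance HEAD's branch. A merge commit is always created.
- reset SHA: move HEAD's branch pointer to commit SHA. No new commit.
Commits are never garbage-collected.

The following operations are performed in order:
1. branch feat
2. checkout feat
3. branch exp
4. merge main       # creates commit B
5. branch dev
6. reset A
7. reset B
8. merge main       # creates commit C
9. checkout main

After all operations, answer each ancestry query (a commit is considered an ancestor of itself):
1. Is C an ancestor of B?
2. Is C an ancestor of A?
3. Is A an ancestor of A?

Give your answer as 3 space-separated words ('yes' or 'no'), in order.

Answer: no no yes

Derivation:
After op 1 (branch): HEAD=main@A [feat=A main=A]
After op 2 (checkout): HEAD=feat@A [feat=A main=A]
After op 3 (branch): HEAD=feat@A [exp=A feat=A main=A]
After op 4 (merge): HEAD=feat@B [exp=A feat=B main=A]
After op 5 (branch): HEAD=feat@B [dev=B exp=A feat=B main=A]
After op 6 (reset): HEAD=feat@A [dev=B exp=A feat=A main=A]
After op 7 (reset): HEAD=feat@B [dev=B exp=A feat=B main=A]
After op 8 (merge): HEAD=feat@C [dev=B exp=A feat=C main=A]
After op 9 (checkout): HEAD=main@A [dev=B exp=A feat=C main=A]
ancestors(B) = {A,B}; C in? no
ancestors(A) = {A}; C in? no
ancestors(A) = {A}; A in? yes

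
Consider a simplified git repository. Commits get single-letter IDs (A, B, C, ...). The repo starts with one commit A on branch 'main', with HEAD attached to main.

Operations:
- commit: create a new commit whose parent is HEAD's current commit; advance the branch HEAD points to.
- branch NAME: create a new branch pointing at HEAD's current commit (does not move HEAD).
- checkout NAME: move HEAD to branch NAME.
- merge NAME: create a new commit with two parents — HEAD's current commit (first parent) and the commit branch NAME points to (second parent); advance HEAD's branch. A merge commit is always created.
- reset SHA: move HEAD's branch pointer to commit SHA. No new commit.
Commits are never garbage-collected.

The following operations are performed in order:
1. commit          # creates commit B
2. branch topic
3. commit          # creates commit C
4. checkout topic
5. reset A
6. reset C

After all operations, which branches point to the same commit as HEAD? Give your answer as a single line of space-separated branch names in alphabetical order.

Answer: main topic

Derivation:
After op 1 (commit): HEAD=main@B [main=B]
After op 2 (branch): HEAD=main@B [main=B topic=B]
After op 3 (commit): HEAD=main@C [main=C topic=B]
After op 4 (checkout): HEAD=topic@B [main=C topic=B]
After op 5 (reset): HEAD=topic@A [main=C topic=A]
After op 6 (reset): HEAD=topic@C [main=C topic=C]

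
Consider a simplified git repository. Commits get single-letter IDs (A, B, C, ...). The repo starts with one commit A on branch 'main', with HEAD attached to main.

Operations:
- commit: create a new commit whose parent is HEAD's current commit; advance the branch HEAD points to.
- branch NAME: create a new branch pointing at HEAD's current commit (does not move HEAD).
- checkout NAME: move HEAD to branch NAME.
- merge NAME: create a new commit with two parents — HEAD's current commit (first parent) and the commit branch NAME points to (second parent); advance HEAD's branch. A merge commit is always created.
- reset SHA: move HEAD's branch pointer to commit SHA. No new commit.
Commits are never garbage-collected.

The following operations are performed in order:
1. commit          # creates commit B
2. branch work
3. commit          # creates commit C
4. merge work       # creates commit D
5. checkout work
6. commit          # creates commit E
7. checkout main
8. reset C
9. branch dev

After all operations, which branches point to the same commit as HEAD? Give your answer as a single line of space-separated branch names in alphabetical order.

After op 1 (commit): HEAD=main@B [main=B]
After op 2 (branch): HEAD=main@B [main=B work=B]
After op 3 (commit): HEAD=main@C [main=C work=B]
After op 4 (merge): HEAD=main@D [main=D work=B]
After op 5 (checkout): HEAD=work@B [main=D work=B]
After op 6 (commit): HEAD=work@E [main=D work=E]
After op 7 (checkout): HEAD=main@D [main=D work=E]
After op 8 (reset): HEAD=main@C [main=C work=E]
After op 9 (branch): HEAD=main@C [dev=C main=C work=E]

Answer: dev main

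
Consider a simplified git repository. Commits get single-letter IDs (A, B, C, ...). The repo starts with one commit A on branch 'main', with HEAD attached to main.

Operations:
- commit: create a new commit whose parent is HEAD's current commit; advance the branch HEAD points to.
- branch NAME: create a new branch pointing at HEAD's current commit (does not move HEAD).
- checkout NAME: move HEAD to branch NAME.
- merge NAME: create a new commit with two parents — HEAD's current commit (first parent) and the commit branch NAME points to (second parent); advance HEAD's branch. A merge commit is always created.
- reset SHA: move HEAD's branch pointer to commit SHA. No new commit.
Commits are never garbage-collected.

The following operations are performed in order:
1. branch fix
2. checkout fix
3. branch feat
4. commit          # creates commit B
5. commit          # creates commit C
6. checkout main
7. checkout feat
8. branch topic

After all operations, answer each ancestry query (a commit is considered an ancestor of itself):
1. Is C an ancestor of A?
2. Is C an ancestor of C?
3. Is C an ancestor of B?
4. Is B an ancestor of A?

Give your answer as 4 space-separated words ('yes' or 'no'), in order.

Answer: no yes no no

Derivation:
After op 1 (branch): HEAD=main@A [fix=A main=A]
After op 2 (checkout): HEAD=fix@A [fix=A main=A]
After op 3 (branch): HEAD=fix@A [feat=A fix=A main=A]
After op 4 (commit): HEAD=fix@B [feat=A fix=B main=A]
After op 5 (commit): HEAD=fix@C [feat=A fix=C main=A]
After op 6 (checkout): HEAD=main@A [feat=A fix=C main=A]
After op 7 (checkout): HEAD=feat@A [feat=A fix=C main=A]
After op 8 (branch): HEAD=feat@A [feat=A fix=C main=A topic=A]
ancestors(A) = {A}; C in? no
ancestors(C) = {A,B,C}; C in? yes
ancestors(B) = {A,B}; C in? no
ancestors(A) = {A}; B in? no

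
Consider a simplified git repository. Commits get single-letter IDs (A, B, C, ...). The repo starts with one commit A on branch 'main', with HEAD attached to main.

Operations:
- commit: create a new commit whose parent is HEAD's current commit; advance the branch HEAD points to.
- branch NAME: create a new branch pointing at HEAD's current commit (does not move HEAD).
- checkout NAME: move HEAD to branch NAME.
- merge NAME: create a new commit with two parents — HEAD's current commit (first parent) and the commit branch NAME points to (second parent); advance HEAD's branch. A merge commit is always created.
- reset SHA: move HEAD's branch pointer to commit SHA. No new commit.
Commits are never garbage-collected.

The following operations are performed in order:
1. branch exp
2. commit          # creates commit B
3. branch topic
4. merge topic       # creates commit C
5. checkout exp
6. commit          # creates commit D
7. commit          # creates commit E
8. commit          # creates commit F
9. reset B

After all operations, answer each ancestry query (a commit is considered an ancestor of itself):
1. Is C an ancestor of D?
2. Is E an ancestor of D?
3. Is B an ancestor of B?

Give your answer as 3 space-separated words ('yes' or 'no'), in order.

After op 1 (branch): HEAD=main@A [exp=A main=A]
After op 2 (commit): HEAD=main@B [exp=A main=B]
After op 3 (branch): HEAD=main@B [exp=A main=B topic=B]
After op 4 (merge): HEAD=main@C [exp=A main=C topic=B]
After op 5 (checkout): HEAD=exp@A [exp=A main=C topic=B]
After op 6 (commit): HEAD=exp@D [exp=D main=C topic=B]
After op 7 (commit): HEAD=exp@E [exp=E main=C topic=B]
After op 8 (commit): HEAD=exp@F [exp=F main=C topic=B]
After op 9 (reset): HEAD=exp@B [exp=B main=C topic=B]
ancestors(D) = {A,D}; C in? no
ancestors(D) = {A,D}; E in? no
ancestors(B) = {A,B}; B in? yes

Answer: no no yes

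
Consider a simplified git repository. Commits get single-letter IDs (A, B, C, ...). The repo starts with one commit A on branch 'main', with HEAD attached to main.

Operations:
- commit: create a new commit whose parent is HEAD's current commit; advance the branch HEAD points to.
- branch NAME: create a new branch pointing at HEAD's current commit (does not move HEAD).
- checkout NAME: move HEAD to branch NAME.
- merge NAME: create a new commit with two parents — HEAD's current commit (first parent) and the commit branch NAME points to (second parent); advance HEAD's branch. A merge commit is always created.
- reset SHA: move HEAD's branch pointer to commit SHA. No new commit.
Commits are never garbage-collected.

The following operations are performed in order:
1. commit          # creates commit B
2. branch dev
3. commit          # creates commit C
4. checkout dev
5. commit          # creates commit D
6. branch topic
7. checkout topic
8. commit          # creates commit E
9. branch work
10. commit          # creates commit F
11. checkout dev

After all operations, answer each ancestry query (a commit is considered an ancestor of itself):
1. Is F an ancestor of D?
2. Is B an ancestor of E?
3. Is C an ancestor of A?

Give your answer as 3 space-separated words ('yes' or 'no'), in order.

After op 1 (commit): HEAD=main@B [main=B]
After op 2 (branch): HEAD=main@B [dev=B main=B]
After op 3 (commit): HEAD=main@C [dev=B main=C]
After op 4 (checkout): HEAD=dev@B [dev=B main=C]
After op 5 (commit): HEAD=dev@D [dev=D main=C]
After op 6 (branch): HEAD=dev@D [dev=D main=C topic=D]
After op 7 (checkout): HEAD=topic@D [dev=D main=C topic=D]
After op 8 (commit): HEAD=topic@E [dev=D main=C topic=E]
After op 9 (branch): HEAD=topic@E [dev=D main=C topic=E work=E]
After op 10 (commit): HEAD=topic@F [dev=D main=C topic=F work=E]
After op 11 (checkout): HEAD=dev@D [dev=D main=C topic=F work=E]
ancestors(D) = {A,B,D}; F in? no
ancestors(E) = {A,B,D,E}; B in? yes
ancestors(A) = {A}; C in? no

Answer: no yes no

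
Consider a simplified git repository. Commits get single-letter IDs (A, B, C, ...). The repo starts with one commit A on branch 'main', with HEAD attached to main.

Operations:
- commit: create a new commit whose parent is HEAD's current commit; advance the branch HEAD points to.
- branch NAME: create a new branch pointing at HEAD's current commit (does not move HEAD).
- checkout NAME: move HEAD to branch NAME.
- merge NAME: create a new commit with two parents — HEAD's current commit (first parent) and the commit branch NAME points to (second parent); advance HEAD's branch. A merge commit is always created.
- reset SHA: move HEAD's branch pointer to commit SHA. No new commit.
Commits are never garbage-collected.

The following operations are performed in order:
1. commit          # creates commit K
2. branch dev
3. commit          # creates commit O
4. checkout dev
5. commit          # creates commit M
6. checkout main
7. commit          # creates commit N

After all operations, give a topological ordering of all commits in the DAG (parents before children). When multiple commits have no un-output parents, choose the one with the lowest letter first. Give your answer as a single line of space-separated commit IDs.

After op 1 (commit): HEAD=main@K [main=K]
After op 2 (branch): HEAD=main@K [dev=K main=K]
After op 3 (commit): HEAD=main@O [dev=K main=O]
After op 4 (checkout): HEAD=dev@K [dev=K main=O]
After op 5 (commit): HEAD=dev@M [dev=M main=O]
After op 6 (checkout): HEAD=main@O [dev=M main=O]
After op 7 (commit): HEAD=main@N [dev=M main=N]
commit A: parents=[]
commit K: parents=['A']
commit M: parents=['K']
commit N: parents=['O']
commit O: parents=['K']

Answer: A K M O N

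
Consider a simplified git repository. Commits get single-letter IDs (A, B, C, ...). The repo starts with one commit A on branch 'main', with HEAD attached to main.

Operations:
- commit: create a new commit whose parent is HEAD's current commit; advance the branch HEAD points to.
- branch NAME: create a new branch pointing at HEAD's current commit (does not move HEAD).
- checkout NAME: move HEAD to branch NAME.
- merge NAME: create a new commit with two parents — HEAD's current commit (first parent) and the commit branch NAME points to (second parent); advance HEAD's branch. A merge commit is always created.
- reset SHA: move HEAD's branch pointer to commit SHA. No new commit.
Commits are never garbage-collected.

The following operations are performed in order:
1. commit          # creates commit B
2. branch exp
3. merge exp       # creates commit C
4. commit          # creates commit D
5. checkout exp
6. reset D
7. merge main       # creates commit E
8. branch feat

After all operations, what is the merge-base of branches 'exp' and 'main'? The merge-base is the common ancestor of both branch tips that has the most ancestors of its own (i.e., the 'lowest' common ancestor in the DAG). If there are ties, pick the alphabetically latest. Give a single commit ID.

Answer: D

Derivation:
After op 1 (commit): HEAD=main@B [main=B]
After op 2 (branch): HEAD=main@B [exp=B main=B]
After op 3 (merge): HEAD=main@C [exp=B main=C]
After op 4 (commit): HEAD=main@D [exp=B main=D]
After op 5 (checkout): HEAD=exp@B [exp=B main=D]
After op 6 (reset): HEAD=exp@D [exp=D main=D]
After op 7 (merge): HEAD=exp@E [exp=E main=D]
After op 8 (branch): HEAD=exp@E [exp=E feat=E main=D]
ancestors(exp=E): ['A', 'B', 'C', 'D', 'E']
ancestors(main=D): ['A', 'B', 'C', 'D']
common: ['A', 'B', 'C', 'D']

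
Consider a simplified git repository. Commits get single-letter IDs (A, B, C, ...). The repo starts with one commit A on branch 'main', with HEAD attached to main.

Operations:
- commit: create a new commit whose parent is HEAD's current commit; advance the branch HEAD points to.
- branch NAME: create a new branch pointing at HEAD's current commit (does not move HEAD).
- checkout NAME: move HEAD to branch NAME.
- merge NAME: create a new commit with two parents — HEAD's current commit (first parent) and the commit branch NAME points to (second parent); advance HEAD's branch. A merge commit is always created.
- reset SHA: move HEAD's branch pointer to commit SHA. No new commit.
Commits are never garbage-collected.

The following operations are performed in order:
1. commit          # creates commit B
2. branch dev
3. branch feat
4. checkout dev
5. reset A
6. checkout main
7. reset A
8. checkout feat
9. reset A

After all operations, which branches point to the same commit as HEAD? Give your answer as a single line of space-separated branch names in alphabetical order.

Answer: dev feat main

Derivation:
After op 1 (commit): HEAD=main@B [main=B]
After op 2 (branch): HEAD=main@B [dev=B main=B]
After op 3 (branch): HEAD=main@B [dev=B feat=B main=B]
After op 4 (checkout): HEAD=dev@B [dev=B feat=B main=B]
After op 5 (reset): HEAD=dev@A [dev=A feat=B main=B]
After op 6 (checkout): HEAD=main@B [dev=A feat=B main=B]
After op 7 (reset): HEAD=main@A [dev=A feat=B main=A]
After op 8 (checkout): HEAD=feat@B [dev=A feat=B main=A]
After op 9 (reset): HEAD=feat@A [dev=A feat=A main=A]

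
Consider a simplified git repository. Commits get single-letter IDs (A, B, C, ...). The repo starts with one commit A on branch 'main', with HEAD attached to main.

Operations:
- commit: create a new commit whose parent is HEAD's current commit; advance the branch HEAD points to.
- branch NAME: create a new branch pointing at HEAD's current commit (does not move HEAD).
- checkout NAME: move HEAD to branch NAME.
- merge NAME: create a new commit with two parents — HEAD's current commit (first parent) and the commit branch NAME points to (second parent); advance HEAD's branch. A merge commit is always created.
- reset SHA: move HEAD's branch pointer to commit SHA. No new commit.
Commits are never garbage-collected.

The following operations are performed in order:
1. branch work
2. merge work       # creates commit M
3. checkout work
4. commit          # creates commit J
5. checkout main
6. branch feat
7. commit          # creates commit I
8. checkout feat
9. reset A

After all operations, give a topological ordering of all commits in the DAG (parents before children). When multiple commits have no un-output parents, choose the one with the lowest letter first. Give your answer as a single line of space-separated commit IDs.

After op 1 (branch): HEAD=main@A [main=A work=A]
After op 2 (merge): HEAD=main@M [main=M work=A]
After op 3 (checkout): HEAD=work@A [main=M work=A]
After op 4 (commit): HEAD=work@J [main=M work=J]
After op 5 (checkout): HEAD=main@M [main=M work=J]
After op 6 (branch): HEAD=main@M [feat=M main=M work=J]
After op 7 (commit): HEAD=main@I [feat=M main=I work=J]
After op 8 (checkout): HEAD=feat@M [feat=M main=I work=J]
After op 9 (reset): HEAD=feat@A [feat=A main=I work=J]
commit A: parents=[]
commit I: parents=['M']
commit J: parents=['A']
commit M: parents=['A', 'A']

Answer: A J M I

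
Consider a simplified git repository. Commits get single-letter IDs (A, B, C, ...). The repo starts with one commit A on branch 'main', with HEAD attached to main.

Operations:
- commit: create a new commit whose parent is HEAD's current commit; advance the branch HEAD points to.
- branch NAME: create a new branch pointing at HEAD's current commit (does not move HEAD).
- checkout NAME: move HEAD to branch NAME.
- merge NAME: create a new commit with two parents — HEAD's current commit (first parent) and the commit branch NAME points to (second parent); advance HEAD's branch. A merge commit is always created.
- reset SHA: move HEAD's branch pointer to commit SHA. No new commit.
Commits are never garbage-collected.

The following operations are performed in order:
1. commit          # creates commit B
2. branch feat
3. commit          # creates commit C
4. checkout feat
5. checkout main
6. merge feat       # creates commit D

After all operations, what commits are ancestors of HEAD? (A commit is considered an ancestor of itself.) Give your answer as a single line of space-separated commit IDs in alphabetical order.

After op 1 (commit): HEAD=main@B [main=B]
After op 2 (branch): HEAD=main@B [feat=B main=B]
After op 3 (commit): HEAD=main@C [feat=B main=C]
After op 4 (checkout): HEAD=feat@B [feat=B main=C]
After op 5 (checkout): HEAD=main@C [feat=B main=C]
After op 6 (merge): HEAD=main@D [feat=B main=D]

Answer: A B C D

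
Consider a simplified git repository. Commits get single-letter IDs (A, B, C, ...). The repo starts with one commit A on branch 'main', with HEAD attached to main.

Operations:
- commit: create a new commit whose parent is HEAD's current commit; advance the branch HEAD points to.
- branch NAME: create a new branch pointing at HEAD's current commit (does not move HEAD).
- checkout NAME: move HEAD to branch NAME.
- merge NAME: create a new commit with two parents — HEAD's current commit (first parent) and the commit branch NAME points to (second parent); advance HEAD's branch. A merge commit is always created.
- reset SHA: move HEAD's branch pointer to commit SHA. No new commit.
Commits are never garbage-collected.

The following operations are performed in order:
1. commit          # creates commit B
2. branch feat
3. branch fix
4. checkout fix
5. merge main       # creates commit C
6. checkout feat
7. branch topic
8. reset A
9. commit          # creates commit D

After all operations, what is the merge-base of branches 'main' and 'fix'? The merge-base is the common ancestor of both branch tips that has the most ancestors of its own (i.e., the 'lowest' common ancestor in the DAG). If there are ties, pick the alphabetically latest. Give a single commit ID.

Answer: B

Derivation:
After op 1 (commit): HEAD=main@B [main=B]
After op 2 (branch): HEAD=main@B [feat=B main=B]
After op 3 (branch): HEAD=main@B [feat=B fix=B main=B]
After op 4 (checkout): HEAD=fix@B [feat=B fix=B main=B]
After op 5 (merge): HEAD=fix@C [feat=B fix=C main=B]
After op 6 (checkout): HEAD=feat@B [feat=B fix=C main=B]
After op 7 (branch): HEAD=feat@B [feat=B fix=C main=B topic=B]
After op 8 (reset): HEAD=feat@A [feat=A fix=C main=B topic=B]
After op 9 (commit): HEAD=feat@D [feat=D fix=C main=B topic=B]
ancestors(main=B): ['A', 'B']
ancestors(fix=C): ['A', 'B', 'C']
common: ['A', 'B']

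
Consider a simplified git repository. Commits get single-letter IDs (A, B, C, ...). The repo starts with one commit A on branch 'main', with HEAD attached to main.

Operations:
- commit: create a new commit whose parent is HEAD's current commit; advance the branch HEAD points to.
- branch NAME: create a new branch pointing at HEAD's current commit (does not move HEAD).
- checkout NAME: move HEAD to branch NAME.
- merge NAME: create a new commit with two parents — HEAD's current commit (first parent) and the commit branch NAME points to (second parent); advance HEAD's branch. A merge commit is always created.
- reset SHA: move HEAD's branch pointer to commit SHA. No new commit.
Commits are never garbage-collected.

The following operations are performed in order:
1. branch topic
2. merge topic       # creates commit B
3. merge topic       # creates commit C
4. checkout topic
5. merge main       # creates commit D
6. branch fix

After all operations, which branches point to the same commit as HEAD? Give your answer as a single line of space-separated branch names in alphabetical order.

After op 1 (branch): HEAD=main@A [main=A topic=A]
After op 2 (merge): HEAD=main@B [main=B topic=A]
After op 3 (merge): HEAD=main@C [main=C topic=A]
After op 4 (checkout): HEAD=topic@A [main=C topic=A]
After op 5 (merge): HEAD=topic@D [main=C topic=D]
After op 6 (branch): HEAD=topic@D [fix=D main=C topic=D]

Answer: fix topic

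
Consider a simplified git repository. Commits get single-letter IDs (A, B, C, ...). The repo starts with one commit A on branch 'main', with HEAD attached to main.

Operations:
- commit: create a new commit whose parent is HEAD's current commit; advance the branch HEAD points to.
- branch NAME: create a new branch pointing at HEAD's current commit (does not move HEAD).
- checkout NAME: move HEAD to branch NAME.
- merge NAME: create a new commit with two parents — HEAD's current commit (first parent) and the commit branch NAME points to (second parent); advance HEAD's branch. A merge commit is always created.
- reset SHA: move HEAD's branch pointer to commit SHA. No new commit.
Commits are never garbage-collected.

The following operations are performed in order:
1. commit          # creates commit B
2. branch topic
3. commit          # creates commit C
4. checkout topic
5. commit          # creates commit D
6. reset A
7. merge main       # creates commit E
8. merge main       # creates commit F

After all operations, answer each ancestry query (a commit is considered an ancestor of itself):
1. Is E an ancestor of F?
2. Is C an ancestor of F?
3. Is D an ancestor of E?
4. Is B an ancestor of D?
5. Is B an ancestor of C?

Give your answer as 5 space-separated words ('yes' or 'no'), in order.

Answer: yes yes no yes yes

Derivation:
After op 1 (commit): HEAD=main@B [main=B]
After op 2 (branch): HEAD=main@B [main=B topic=B]
After op 3 (commit): HEAD=main@C [main=C topic=B]
After op 4 (checkout): HEAD=topic@B [main=C topic=B]
After op 5 (commit): HEAD=topic@D [main=C topic=D]
After op 6 (reset): HEAD=topic@A [main=C topic=A]
After op 7 (merge): HEAD=topic@E [main=C topic=E]
After op 8 (merge): HEAD=topic@F [main=C topic=F]
ancestors(F) = {A,B,C,E,F}; E in? yes
ancestors(F) = {A,B,C,E,F}; C in? yes
ancestors(E) = {A,B,C,E}; D in? no
ancestors(D) = {A,B,D}; B in? yes
ancestors(C) = {A,B,C}; B in? yes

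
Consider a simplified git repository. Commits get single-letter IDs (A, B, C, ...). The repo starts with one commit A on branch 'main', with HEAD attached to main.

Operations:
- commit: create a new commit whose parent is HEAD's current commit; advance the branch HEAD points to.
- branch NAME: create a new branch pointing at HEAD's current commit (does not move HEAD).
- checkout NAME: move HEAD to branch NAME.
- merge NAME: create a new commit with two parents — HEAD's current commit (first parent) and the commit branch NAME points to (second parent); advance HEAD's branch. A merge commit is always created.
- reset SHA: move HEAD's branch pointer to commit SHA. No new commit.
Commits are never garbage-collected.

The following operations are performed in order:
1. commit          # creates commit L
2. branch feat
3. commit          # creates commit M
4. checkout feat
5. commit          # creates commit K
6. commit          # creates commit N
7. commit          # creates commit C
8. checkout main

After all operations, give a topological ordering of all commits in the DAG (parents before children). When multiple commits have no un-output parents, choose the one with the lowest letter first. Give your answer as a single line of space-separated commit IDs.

After op 1 (commit): HEAD=main@L [main=L]
After op 2 (branch): HEAD=main@L [feat=L main=L]
After op 3 (commit): HEAD=main@M [feat=L main=M]
After op 4 (checkout): HEAD=feat@L [feat=L main=M]
After op 5 (commit): HEAD=feat@K [feat=K main=M]
After op 6 (commit): HEAD=feat@N [feat=N main=M]
After op 7 (commit): HEAD=feat@C [feat=C main=M]
After op 8 (checkout): HEAD=main@M [feat=C main=M]
commit A: parents=[]
commit C: parents=['N']
commit K: parents=['L']
commit L: parents=['A']
commit M: parents=['L']
commit N: parents=['K']

Answer: A L K M N C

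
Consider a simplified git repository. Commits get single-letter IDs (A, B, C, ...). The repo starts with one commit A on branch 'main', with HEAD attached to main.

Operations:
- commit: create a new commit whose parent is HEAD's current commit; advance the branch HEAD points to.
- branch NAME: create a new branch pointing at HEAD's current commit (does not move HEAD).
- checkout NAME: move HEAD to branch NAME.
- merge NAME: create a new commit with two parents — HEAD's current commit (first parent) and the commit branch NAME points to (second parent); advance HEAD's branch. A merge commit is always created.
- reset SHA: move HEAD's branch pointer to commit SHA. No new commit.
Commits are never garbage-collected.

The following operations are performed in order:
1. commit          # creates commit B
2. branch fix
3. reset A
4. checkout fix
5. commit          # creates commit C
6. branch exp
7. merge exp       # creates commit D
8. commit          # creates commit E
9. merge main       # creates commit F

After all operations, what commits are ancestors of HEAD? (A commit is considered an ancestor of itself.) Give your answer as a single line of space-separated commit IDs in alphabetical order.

Answer: A B C D E F

Derivation:
After op 1 (commit): HEAD=main@B [main=B]
After op 2 (branch): HEAD=main@B [fix=B main=B]
After op 3 (reset): HEAD=main@A [fix=B main=A]
After op 4 (checkout): HEAD=fix@B [fix=B main=A]
After op 5 (commit): HEAD=fix@C [fix=C main=A]
After op 6 (branch): HEAD=fix@C [exp=C fix=C main=A]
After op 7 (merge): HEAD=fix@D [exp=C fix=D main=A]
After op 8 (commit): HEAD=fix@E [exp=C fix=E main=A]
After op 9 (merge): HEAD=fix@F [exp=C fix=F main=A]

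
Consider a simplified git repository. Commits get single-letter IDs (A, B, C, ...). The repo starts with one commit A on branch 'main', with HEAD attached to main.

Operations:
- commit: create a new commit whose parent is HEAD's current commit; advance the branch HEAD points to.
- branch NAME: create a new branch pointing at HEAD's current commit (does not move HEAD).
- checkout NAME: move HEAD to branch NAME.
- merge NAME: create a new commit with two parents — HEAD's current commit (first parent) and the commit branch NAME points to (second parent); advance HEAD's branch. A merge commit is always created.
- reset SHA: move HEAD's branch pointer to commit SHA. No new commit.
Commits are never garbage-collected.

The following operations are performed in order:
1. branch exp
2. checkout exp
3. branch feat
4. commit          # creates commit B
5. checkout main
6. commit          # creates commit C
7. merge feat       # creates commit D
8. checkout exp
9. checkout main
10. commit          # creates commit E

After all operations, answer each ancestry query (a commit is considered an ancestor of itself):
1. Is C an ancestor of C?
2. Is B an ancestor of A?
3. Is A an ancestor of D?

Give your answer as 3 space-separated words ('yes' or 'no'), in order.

Answer: yes no yes

Derivation:
After op 1 (branch): HEAD=main@A [exp=A main=A]
After op 2 (checkout): HEAD=exp@A [exp=A main=A]
After op 3 (branch): HEAD=exp@A [exp=A feat=A main=A]
After op 4 (commit): HEAD=exp@B [exp=B feat=A main=A]
After op 5 (checkout): HEAD=main@A [exp=B feat=A main=A]
After op 6 (commit): HEAD=main@C [exp=B feat=A main=C]
After op 7 (merge): HEAD=main@D [exp=B feat=A main=D]
After op 8 (checkout): HEAD=exp@B [exp=B feat=A main=D]
After op 9 (checkout): HEAD=main@D [exp=B feat=A main=D]
After op 10 (commit): HEAD=main@E [exp=B feat=A main=E]
ancestors(C) = {A,C}; C in? yes
ancestors(A) = {A}; B in? no
ancestors(D) = {A,C,D}; A in? yes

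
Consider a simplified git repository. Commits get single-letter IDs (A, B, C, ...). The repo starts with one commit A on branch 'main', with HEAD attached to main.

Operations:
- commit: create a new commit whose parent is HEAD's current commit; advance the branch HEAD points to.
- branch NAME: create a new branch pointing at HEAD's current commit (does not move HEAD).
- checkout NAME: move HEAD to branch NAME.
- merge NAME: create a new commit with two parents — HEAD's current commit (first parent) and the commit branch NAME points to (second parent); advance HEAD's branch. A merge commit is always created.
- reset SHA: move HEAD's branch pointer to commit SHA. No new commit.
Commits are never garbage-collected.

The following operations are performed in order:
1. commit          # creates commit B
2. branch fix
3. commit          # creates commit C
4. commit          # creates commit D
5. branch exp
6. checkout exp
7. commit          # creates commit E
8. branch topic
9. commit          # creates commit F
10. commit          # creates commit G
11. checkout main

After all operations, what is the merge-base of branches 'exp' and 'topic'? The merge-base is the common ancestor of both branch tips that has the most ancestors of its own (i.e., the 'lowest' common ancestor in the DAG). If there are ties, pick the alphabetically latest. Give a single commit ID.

After op 1 (commit): HEAD=main@B [main=B]
After op 2 (branch): HEAD=main@B [fix=B main=B]
After op 3 (commit): HEAD=main@C [fix=B main=C]
After op 4 (commit): HEAD=main@D [fix=B main=D]
After op 5 (branch): HEAD=main@D [exp=D fix=B main=D]
After op 6 (checkout): HEAD=exp@D [exp=D fix=B main=D]
After op 7 (commit): HEAD=exp@E [exp=E fix=B main=D]
After op 8 (branch): HEAD=exp@E [exp=E fix=B main=D topic=E]
After op 9 (commit): HEAD=exp@F [exp=F fix=B main=D topic=E]
After op 10 (commit): HEAD=exp@G [exp=G fix=B main=D topic=E]
After op 11 (checkout): HEAD=main@D [exp=G fix=B main=D topic=E]
ancestors(exp=G): ['A', 'B', 'C', 'D', 'E', 'F', 'G']
ancestors(topic=E): ['A', 'B', 'C', 'D', 'E']
common: ['A', 'B', 'C', 'D', 'E']

Answer: E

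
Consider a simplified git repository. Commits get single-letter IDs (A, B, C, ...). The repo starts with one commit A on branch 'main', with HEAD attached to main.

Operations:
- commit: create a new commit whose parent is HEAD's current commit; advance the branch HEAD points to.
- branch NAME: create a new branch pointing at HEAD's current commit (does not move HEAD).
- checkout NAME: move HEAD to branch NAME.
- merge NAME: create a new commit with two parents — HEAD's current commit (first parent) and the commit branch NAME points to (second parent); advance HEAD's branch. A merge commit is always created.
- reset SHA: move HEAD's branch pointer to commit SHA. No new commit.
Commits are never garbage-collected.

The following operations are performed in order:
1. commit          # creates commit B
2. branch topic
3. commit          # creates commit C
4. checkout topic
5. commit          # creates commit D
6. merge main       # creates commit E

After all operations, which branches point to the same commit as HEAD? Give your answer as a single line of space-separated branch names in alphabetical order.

Answer: topic

Derivation:
After op 1 (commit): HEAD=main@B [main=B]
After op 2 (branch): HEAD=main@B [main=B topic=B]
After op 3 (commit): HEAD=main@C [main=C topic=B]
After op 4 (checkout): HEAD=topic@B [main=C topic=B]
After op 5 (commit): HEAD=topic@D [main=C topic=D]
After op 6 (merge): HEAD=topic@E [main=C topic=E]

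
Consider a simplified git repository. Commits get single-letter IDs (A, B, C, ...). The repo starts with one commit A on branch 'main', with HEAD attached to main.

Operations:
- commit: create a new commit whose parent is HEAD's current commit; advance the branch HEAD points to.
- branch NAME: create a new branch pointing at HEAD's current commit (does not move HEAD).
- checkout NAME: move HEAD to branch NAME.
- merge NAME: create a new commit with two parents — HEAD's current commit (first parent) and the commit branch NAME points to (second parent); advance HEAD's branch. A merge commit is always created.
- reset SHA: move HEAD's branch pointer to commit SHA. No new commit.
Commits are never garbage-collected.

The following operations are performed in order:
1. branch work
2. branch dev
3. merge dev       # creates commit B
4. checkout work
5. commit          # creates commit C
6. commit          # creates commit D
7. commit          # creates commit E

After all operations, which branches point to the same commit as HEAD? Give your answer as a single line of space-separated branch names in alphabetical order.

After op 1 (branch): HEAD=main@A [main=A work=A]
After op 2 (branch): HEAD=main@A [dev=A main=A work=A]
After op 3 (merge): HEAD=main@B [dev=A main=B work=A]
After op 4 (checkout): HEAD=work@A [dev=A main=B work=A]
After op 5 (commit): HEAD=work@C [dev=A main=B work=C]
After op 6 (commit): HEAD=work@D [dev=A main=B work=D]
After op 7 (commit): HEAD=work@E [dev=A main=B work=E]

Answer: work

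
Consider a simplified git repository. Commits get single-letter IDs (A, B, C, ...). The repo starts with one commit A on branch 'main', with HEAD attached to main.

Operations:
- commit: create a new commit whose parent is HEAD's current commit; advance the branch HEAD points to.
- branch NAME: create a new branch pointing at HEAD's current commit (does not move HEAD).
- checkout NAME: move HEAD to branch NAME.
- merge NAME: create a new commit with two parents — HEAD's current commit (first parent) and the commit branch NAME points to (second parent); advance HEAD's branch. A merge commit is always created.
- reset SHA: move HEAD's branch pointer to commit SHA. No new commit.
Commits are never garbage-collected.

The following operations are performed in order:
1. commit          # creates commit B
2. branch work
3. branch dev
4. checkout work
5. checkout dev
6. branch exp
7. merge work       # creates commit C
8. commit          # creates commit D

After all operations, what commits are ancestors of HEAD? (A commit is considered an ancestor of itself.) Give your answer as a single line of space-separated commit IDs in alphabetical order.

After op 1 (commit): HEAD=main@B [main=B]
After op 2 (branch): HEAD=main@B [main=B work=B]
After op 3 (branch): HEAD=main@B [dev=B main=B work=B]
After op 4 (checkout): HEAD=work@B [dev=B main=B work=B]
After op 5 (checkout): HEAD=dev@B [dev=B main=B work=B]
After op 6 (branch): HEAD=dev@B [dev=B exp=B main=B work=B]
After op 7 (merge): HEAD=dev@C [dev=C exp=B main=B work=B]
After op 8 (commit): HEAD=dev@D [dev=D exp=B main=B work=B]

Answer: A B C D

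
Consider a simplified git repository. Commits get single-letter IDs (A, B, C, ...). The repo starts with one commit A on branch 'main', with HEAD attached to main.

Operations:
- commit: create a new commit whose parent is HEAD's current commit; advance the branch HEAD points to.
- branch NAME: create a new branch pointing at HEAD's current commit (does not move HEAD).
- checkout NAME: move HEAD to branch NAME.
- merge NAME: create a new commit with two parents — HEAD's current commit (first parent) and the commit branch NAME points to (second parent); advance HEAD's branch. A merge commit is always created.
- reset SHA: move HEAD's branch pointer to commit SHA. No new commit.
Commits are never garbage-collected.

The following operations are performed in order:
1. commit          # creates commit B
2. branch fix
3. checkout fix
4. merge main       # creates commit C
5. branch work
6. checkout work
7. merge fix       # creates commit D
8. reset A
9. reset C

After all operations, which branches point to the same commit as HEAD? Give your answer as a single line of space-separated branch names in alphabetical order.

Answer: fix work

Derivation:
After op 1 (commit): HEAD=main@B [main=B]
After op 2 (branch): HEAD=main@B [fix=B main=B]
After op 3 (checkout): HEAD=fix@B [fix=B main=B]
After op 4 (merge): HEAD=fix@C [fix=C main=B]
After op 5 (branch): HEAD=fix@C [fix=C main=B work=C]
After op 6 (checkout): HEAD=work@C [fix=C main=B work=C]
After op 7 (merge): HEAD=work@D [fix=C main=B work=D]
After op 8 (reset): HEAD=work@A [fix=C main=B work=A]
After op 9 (reset): HEAD=work@C [fix=C main=B work=C]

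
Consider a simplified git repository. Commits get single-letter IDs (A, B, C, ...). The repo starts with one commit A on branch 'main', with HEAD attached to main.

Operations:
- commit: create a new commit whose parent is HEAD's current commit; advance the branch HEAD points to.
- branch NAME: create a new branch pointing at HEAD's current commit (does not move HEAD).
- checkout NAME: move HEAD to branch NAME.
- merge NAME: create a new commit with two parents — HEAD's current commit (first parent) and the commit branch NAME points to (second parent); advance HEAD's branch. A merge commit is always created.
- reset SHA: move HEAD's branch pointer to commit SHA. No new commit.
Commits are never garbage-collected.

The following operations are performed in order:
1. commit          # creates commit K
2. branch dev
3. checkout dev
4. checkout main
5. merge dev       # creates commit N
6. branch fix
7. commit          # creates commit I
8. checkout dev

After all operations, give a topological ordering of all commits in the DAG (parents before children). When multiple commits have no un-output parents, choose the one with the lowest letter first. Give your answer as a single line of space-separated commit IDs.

After op 1 (commit): HEAD=main@K [main=K]
After op 2 (branch): HEAD=main@K [dev=K main=K]
After op 3 (checkout): HEAD=dev@K [dev=K main=K]
After op 4 (checkout): HEAD=main@K [dev=K main=K]
After op 5 (merge): HEAD=main@N [dev=K main=N]
After op 6 (branch): HEAD=main@N [dev=K fix=N main=N]
After op 7 (commit): HEAD=main@I [dev=K fix=N main=I]
After op 8 (checkout): HEAD=dev@K [dev=K fix=N main=I]
commit A: parents=[]
commit I: parents=['N']
commit K: parents=['A']
commit N: parents=['K', 'K']

Answer: A K N I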